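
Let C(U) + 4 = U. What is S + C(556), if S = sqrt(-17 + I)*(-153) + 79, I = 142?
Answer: 631 - 765*sqrt(5) ≈ -1079.6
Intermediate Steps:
C(U) = -4 + U
S = 79 - 765*sqrt(5) (S = sqrt(-17 + 142)*(-153) + 79 = sqrt(125)*(-153) + 79 = (5*sqrt(5))*(-153) + 79 = -765*sqrt(5) + 79 = 79 - 765*sqrt(5) ≈ -1631.6)
S + C(556) = (79 - 765*sqrt(5)) + (-4 + 556) = (79 - 765*sqrt(5)) + 552 = 631 - 765*sqrt(5)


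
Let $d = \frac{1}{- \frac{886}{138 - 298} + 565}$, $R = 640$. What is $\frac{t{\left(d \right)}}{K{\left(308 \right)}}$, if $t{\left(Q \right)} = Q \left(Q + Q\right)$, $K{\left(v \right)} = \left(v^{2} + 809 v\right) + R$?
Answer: $\frac{3200}{179514451516881} \approx 1.7826 \cdot 10^{-11}$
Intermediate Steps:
$K{\left(v \right)} = 640 + v^{2} + 809 v$ ($K{\left(v \right)} = \left(v^{2} + 809 v\right) + 640 = 640 + v^{2} + 809 v$)
$d = \frac{80}{45643}$ ($d = \frac{1}{- \frac{886}{138 - 298} + 565} = \frac{1}{- \frac{886}{-160} + 565} = \frac{1}{\left(-886\right) \left(- \frac{1}{160}\right) + 565} = \frac{1}{\frac{443}{80} + 565} = \frac{1}{\frac{45643}{80}} = \frac{80}{45643} \approx 0.0017527$)
$t{\left(Q \right)} = 2 Q^{2}$ ($t{\left(Q \right)} = Q 2 Q = 2 Q^{2}$)
$\frac{t{\left(d \right)}}{K{\left(308 \right)}} = \frac{2 \left(\frac{80}{45643}\right)^{2}}{640 + 308^{2} + 809 \cdot 308} = \frac{2 \cdot \frac{6400}{2083283449}}{640 + 94864 + 249172} = \frac{12800}{2083283449 \cdot 344676} = \frac{12800}{2083283449} \cdot \frac{1}{344676} = \frac{3200}{179514451516881}$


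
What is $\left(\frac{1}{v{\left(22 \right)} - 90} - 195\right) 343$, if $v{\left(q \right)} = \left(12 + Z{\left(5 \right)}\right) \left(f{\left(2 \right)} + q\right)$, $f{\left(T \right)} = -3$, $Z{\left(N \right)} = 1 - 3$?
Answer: $- \frac{6688157}{100} \approx -66882.0$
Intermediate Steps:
$Z{\left(N \right)} = -2$
$v{\left(q \right)} = -30 + 10 q$ ($v{\left(q \right)} = \left(12 - 2\right) \left(-3 + q\right) = 10 \left(-3 + q\right) = -30 + 10 q$)
$\left(\frac{1}{v{\left(22 \right)} - 90} - 195\right) 343 = \left(\frac{1}{\left(-30 + 10 \cdot 22\right) - 90} - 195\right) 343 = \left(\frac{1}{\left(-30 + 220\right) - 90} - 195\right) 343 = \left(\frac{1}{190 - 90} - 195\right) 343 = \left(\frac{1}{100} - 195\right) 343 = \left(- \frac{19499}{100}\right) 343 = - \frac{6688157}{100}$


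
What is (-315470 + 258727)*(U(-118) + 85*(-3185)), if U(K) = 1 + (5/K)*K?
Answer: 15361408217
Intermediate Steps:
U(K) = 6 (U(K) = 1 + 5 = 6)
(-315470 + 258727)*(U(-118) + 85*(-3185)) = (-315470 + 258727)*(6 + 85*(-3185)) = -56743*(6 - 270725) = -56743*(-270719) = 15361408217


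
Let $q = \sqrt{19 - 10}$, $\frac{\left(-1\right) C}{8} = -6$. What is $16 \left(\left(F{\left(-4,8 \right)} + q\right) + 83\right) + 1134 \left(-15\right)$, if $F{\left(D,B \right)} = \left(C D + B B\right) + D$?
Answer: $-17746$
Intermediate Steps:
$C = 48$ ($C = \left(-8\right) \left(-6\right) = 48$)
$F{\left(D,B \right)} = B^{2} + 49 D$ ($F{\left(D,B \right)} = \left(48 D + B B\right) + D = \left(48 D + B^{2}\right) + D = \left(B^{2} + 48 D\right) + D = B^{2} + 49 D$)
$q = 3$ ($q = \sqrt{9} = 3$)
$16 \left(\left(F{\left(-4,8 \right)} + q\right) + 83\right) + 1134 \left(-15\right) = 16 \left(\left(\left(8^{2} + 49 \left(-4\right)\right) + 3\right) + 83\right) + 1134 \left(-15\right) = 16 \left(\left(\left(64 - 196\right) + 3\right) + 83\right) - 17010 = 16 \left(\left(-132 + 3\right) + 83\right) - 17010 = 16 \left(-129 + 83\right) - 17010 = 16 \left(-46\right) - 17010 = -736 - 17010 = -17746$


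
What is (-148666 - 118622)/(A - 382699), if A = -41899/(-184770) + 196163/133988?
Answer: 3308619531097440/4737211516144259 ≈ 0.69843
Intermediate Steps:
A = 20929500361/12378481380 (A = -41899*(-1/184770) + 196163*(1/133988) = 41899/184770 + 196163/133988 = 20929500361/12378481380 ≈ 1.6908)
(-148666 - 118622)/(A - 382699) = (-148666 - 118622)/(20929500361/12378481380 - 382699) = -267288/(-4737211516144259/12378481380) = -267288*(-12378481380/4737211516144259) = 3308619531097440/4737211516144259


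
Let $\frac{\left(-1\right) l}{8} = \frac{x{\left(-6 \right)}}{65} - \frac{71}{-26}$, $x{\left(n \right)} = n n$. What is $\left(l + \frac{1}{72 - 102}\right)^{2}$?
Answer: $\frac{105288121}{152100} \approx 692.23$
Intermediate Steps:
$x{\left(n \right)} = n^{2}$
$l = - \frac{1708}{65}$ ($l = - 8 \left(\frac{\left(-6\right)^{2}}{65} - \frac{71}{-26}\right) = - 8 \left(36 \cdot \frac{1}{65} - - \frac{71}{26}\right) = - 8 \left(\frac{36}{65} + \frac{71}{26}\right) = \left(-8\right) \frac{427}{130} = - \frac{1708}{65} \approx -26.277$)
$\left(l + \frac{1}{72 - 102}\right)^{2} = \left(- \frac{1708}{65} + \frac{1}{72 - 102}\right)^{2} = \left(- \frac{1708}{65} + \frac{1}{-30}\right)^{2} = \left(- \frac{1708}{65} - \frac{1}{30}\right)^{2} = \left(- \frac{10261}{390}\right)^{2} = \frac{105288121}{152100}$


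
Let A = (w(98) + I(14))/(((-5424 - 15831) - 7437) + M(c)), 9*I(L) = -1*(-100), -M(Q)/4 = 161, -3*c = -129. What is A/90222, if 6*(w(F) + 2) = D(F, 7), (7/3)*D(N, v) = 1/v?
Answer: -8045/2334435786144 ≈ -3.4462e-9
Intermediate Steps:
c = 43 (c = -⅓*(-129) = 43)
M(Q) = -644 (M(Q) = -4*161 = -644)
D(N, v) = 3/(7*v)
w(F) = -195/98 (w(F) = -2 + ((3/7)/7)/6 = -2 + ((3/7)*(⅐))/6 = -2 + (⅙)*(3/49) = -2 + 1/98 = -195/98)
I(L) = 100/9 (I(L) = (-1*(-100))/9 = (⅑)*100 = 100/9)
A = -8045/25874352 (A = (-195/98 + 100/9)/(((-5424 - 15831) - 7437) - 644) = 8045/(882*((-21255 - 7437) - 644)) = 8045/(882*(-28692 - 644)) = (8045/882)/(-29336) = (8045/882)*(-1/29336) = -8045/25874352 ≈ -0.00031093)
A/90222 = -8045/25874352/90222 = -8045/25874352*1/90222 = -8045/2334435786144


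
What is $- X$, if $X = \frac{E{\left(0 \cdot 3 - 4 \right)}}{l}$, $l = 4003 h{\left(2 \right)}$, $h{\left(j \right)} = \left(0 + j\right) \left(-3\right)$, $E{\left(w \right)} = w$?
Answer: $- \frac{2}{12009} \approx -0.00016654$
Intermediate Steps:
$h{\left(j \right)} = - 3 j$ ($h{\left(j \right)} = j \left(-3\right) = - 3 j$)
$l = -24018$ ($l = 4003 \left(\left(-3\right) 2\right) = 4003 \left(-6\right) = -24018$)
$X = \frac{2}{12009}$ ($X = \frac{0 \cdot 3 - 4}{-24018} = \left(0 - 4\right) \left(- \frac{1}{24018}\right) = \left(-4\right) \left(- \frac{1}{24018}\right) = \frac{2}{12009} \approx 0.00016654$)
$- X = \left(-1\right) \frac{2}{12009} = - \frac{2}{12009}$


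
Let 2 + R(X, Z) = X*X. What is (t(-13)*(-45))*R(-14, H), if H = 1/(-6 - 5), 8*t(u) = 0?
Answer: 0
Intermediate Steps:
t(u) = 0 (t(u) = (1/8)*0 = 0)
H = -1/11 (H = 1/(-11) = -1/11 ≈ -0.090909)
R(X, Z) = -2 + X**2 (R(X, Z) = -2 + X*X = -2 + X**2)
(t(-13)*(-45))*R(-14, H) = (0*(-45))*(-2 + (-14)**2) = 0*(-2 + 196) = 0*194 = 0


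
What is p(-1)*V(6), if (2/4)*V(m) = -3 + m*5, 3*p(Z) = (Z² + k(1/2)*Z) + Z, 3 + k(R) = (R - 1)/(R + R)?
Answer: 63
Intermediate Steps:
k(R) = -3 + (-1 + R)/(2*R) (k(R) = -3 + (R - 1)/(R + R) = -3 + (-1 + R)/((2*R)) = -3 + (-1 + R)*(1/(2*R)) = -3 + (-1 + R)/(2*R))
p(Z) = -5*Z/6 + Z²/3 (p(Z) = ((Z² + ((-1 - 5/2)/(2*(1/2)))*Z) + Z)/3 = ((Z² + ((-1 - 5*½)/(2*(½)))*Z) + Z)/3 = ((Z² + ((½)*2*(-1 - 5/2))*Z) + Z)/3 = ((Z² + ((½)*2*(-7/2))*Z) + Z)/3 = ((Z² - 7*Z/2) + Z)/3 = (Z² - 5*Z/2)/3 = -5*Z/6 + Z²/3)
V(m) = -6 + 10*m (V(m) = 2*(-3 + m*5) = 2*(-3 + 5*m) = -6 + 10*m)
p(-1)*V(6) = ((⅙)*(-1)*(-5 + 2*(-1)))*(-6 + 10*6) = ((⅙)*(-1)*(-5 - 2))*(-6 + 60) = ((⅙)*(-1)*(-7))*54 = (7/6)*54 = 63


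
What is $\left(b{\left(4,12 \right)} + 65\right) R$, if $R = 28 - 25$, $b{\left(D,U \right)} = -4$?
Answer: $183$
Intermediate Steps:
$R = 3$ ($R = 28 - 25 = 3$)
$\left(b{\left(4,12 \right)} + 65\right) R = \left(-4 + 65\right) 3 = 61 \cdot 3 = 183$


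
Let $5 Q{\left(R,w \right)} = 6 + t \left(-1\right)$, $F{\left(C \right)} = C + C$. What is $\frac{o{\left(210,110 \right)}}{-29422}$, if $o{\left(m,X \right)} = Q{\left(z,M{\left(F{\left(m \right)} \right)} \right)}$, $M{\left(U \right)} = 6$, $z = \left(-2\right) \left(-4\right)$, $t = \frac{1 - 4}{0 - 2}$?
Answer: $- \frac{9}{294220} \approx -3.0589 \cdot 10^{-5}$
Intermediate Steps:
$F{\left(C \right)} = 2 C$
$t = \frac{3}{2}$ ($t = - \frac{3}{-2} = \left(-3\right) \left(- \frac{1}{2}\right) = \frac{3}{2} \approx 1.5$)
$z = 8$
$Q{\left(R,w \right)} = \frac{9}{10}$ ($Q{\left(R,w \right)} = \frac{6 + \frac{3}{2} \left(-1\right)}{5} = \frac{6 - \frac{3}{2}}{5} = \frac{1}{5} \cdot \frac{9}{2} = \frac{9}{10}$)
$o{\left(m,X \right)} = \frac{9}{10}$
$\frac{o{\left(210,110 \right)}}{-29422} = \frac{9}{10 \left(-29422\right)} = \frac{9}{10} \left(- \frac{1}{29422}\right) = - \frac{9}{294220}$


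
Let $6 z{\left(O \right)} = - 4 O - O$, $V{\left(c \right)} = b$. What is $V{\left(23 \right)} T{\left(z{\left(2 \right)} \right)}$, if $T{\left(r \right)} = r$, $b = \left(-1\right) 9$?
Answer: $15$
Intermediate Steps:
$b = -9$
$V{\left(c \right)} = -9$
$z{\left(O \right)} = - \frac{5 O}{6}$ ($z{\left(O \right)} = \frac{- 4 O - O}{6} = \frac{\left(-5\right) O}{6} = - \frac{5 O}{6}$)
$V{\left(23 \right)} T{\left(z{\left(2 \right)} \right)} = - 9 \left(\left(- \frac{5}{6}\right) 2\right) = \left(-9\right) \left(- \frac{5}{3}\right) = 15$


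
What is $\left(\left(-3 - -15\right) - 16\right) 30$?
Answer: $-120$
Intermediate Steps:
$\left(\left(-3 - -15\right) - 16\right) 30 = \left(\left(-3 + 15\right) - 16\right) 30 = \left(12 - 16\right) 30 = \left(-4\right) 30 = -120$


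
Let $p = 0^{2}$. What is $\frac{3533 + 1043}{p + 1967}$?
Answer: $\frac{4576}{1967} \approx 2.3264$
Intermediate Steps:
$p = 0$
$\frac{3533 + 1043}{p + 1967} = \frac{3533 + 1043}{0 + 1967} = \frac{4576}{1967}$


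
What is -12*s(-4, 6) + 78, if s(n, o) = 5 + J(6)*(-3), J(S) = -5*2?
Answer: -342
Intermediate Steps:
J(S) = -10
s(n, o) = 35 (s(n, o) = 5 - 10*(-3) = 5 + 30 = 35)
-12*s(-4, 6) + 78 = -12*35 + 78 = -420 + 78 = -342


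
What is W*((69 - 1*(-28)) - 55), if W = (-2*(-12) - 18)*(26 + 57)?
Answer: 20916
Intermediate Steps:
W = 498 (W = (24 - 18)*83 = 6*83 = 498)
W*((69 - 1*(-28)) - 55) = 498*((69 - 1*(-28)) - 55) = 498*((69 + 28) - 55) = 498*(97 - 55) = 498*42 = 20916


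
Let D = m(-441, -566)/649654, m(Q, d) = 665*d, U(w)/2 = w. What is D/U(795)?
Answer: -37639/103294986 ≈ -0.00036438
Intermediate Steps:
U(w) = 2*w
D = -188195/324827 (D = (665*(-566))/649654 = -376390*1/649654 = -188195/324827 ≈ -0.57937)
D/U(795) = -188195/(324827*(2*795)) = -188195/324827/1590 = -188195/324827*1/1590 = -37639/103294986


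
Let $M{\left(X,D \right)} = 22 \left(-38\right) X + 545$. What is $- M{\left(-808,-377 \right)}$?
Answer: $-676033$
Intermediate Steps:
$M{\left(X,D \right)} = 545 - 836 X$ ($M{\left(X,D \right)} = - 836 X + 545 = 545 - 836 X$)
$- M{\left(-808,-377 \right)} = - (545 - -675488) = - (545 + 675488) = \left(-1\right) 676033 = -676033$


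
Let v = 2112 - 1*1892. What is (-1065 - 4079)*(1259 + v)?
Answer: -7607976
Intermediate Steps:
v = 220 (v = 2112 - 1892 = 220)
(-1065 - 4079)*(1259 + v) = (-1065 - 4079)*(1259 + 220) = -5144*1479 = -7607976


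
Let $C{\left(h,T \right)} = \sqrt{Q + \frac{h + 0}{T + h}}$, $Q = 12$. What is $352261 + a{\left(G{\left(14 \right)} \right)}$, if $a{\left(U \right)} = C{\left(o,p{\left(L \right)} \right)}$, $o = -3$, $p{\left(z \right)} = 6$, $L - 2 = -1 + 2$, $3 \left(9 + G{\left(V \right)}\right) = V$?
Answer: $352261 + \sqrt{11} \approx 3.5226 \cdot 10^{5}$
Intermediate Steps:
$G{\left(V \right)} = -9 + \frac{V}{3}$
$L = 3$ ($L = 2 + \left(-1 + 2\right) = 2 + 1 = 3$)
$C{\left(h,T \right)} = \sqrt{12 + \frac{h}{T + h}}$ ($C{\left(h,T \right)} = \sqrt{12 + \frac{h + 0}{T + h}} = \sqrt{12 + \frac{h}{T + h}}$)
$a{\left(U \right)} = \sqrt{11}$ ($a{\left(U \right)} = \sqrt{\frac{12 \cdot 6 + 13 \left(-3\right)}{6 - 3}} = \sqrt{\frac{72 - 39}{3}} = \sqrt{\frac{1}{3} \cdot 33} = \sqrt{11}$)
$352261 + a{\left(G{\left(14 \right)} \right)} = 352261 + \sqrt{11}$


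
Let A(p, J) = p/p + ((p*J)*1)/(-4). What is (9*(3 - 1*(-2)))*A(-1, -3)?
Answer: 45/4 ≈ 11.250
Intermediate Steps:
A(p, J) = 1 - J*p/4 (A(p, J) = 1 + ((J*p)*1)*(-1/4) = 1 + (J*p)*(-1/4) = 1 - J*p/4)
(9*(3 - 1*(-2)))*A(-1, -3) = (9*(3 - 1*(-2)))*(1 - 1/4*(-3)*(-1)) = (9*(3 + 2))*(1 - 3/4) = (9*5)*(1/4) = 45*(1/4) = 45/4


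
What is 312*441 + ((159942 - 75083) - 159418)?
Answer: 63033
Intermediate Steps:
312*441 + ((159942 - 75083) - 159418) = 137592 + (84859 - 159418) = 137592 - 74559 = 63033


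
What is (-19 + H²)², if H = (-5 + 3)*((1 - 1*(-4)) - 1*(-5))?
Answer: 145161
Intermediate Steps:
H = -20 (H = -2*((1 + 4) + 5) = -2*(5 + 5) = -2*10 = -20)
(-19 + H²)² = (-19 + (-20)²)² = (-19 + 400)² = 381² = 145161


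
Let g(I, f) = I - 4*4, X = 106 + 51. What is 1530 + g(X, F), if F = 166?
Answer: 1671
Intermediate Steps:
X = 157
g(I, f) = -16 + I (g(I, f) = I - 16 = -16 + I)
1530 + g(X, F) = 1530 + (-16 + 157) = 1530 + 141 = 1671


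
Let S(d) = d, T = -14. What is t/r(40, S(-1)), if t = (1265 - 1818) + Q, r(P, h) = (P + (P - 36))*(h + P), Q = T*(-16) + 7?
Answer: -161/858 ≈ -0.18765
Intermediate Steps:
Q = 231 (Q = -14*(-16) + 7 = 224 + 7 = 231)
r(P, h) = (-36 + 2*P)*(P + h) (r(P, h) = (P + (-36 + P))*(P + h) = (-36 + 2*P)*(P + h))
t = -322 (t = (1265 - 1818) + 231 = -553 + 231 = -322)
t/r(40, S(-1)) = -322/(-36*40 - 36*(-1) + 2*40² + 2*40*(-1)) = -322/(-1440 + 36 + 2*1600 - 80) = -322/(-1440 + 36 + 3200 - 80) = -322/1716 = -322*1/1716 = -161/858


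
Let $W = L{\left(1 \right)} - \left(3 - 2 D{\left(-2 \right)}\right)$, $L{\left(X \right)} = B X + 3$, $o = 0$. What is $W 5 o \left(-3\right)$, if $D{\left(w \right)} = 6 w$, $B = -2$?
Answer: $0$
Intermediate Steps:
$L{\left(X \right)} = 3 - 2 X$ ($L{\left(X \right)} = - 2 X + 3 = 3 - 2 X$)
$W = -26$ ($W = \left(3 - 2\right) - \left(3 - 2 \cdot 6 \left(-2\right)\right) = \left(3 - 2\right) - \left(3 - -24\right) = 1 - \left(3 + 24\right) = 1 - 27 = -26$)
$W 5 o \left(-3\right) = \left(-26\right) 5 \cdot 0 \left(-3\right) = \left(-130\right) 0 = 0$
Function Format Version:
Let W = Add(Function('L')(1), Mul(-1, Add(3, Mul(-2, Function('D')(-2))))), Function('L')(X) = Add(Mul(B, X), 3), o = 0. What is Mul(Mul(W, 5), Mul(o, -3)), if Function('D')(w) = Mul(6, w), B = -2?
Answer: 0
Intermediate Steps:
Function('L')(X) = Add(3, Mul(-2, X)) (Function('L')(X) = Add(Mul(-2, X), 3) = Add(3, Mul(-2, X)))
W = -26 (W = Add(Add(3, Mul(-2, 1)), Mul(-1, Add(3, Mul(-2, Mul(6, -2))))) = Add(Add(3, -2), Mul(-1, Add(3, Mul(-2, -12)))) = Add(1, Mul(-1, Add(3, 24))) = Add(1, Mul(-1, 27)) = Add(1, -27) = -26)
Mul(Mul(W, 5), Mul(o, -3)) = Mul(Mul(-26, 5), Mul(0, -3)) = Mul(-130, 0) = 0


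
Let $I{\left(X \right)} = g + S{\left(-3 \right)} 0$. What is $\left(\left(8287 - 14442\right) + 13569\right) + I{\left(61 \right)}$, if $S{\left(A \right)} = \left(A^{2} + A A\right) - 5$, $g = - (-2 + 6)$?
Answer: $7410$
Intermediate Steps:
$g = -4$ ($g = \left(-1\right) 4 = -4$)
$S{\left(A \right)} = -5 + 2 A^{2}$ ($S{\left(A \right)} = \left(A^{2} + A^{2}\right) - 5 = 2 A^{2} - 5 = -5 + 2 A^{2}$)
$I{\left(X \right)} = -4$ ($I{\left(X \right)} = -4 + \left(-5 + 2 \left(-3\right)^{2}\right) 0 = -4 + \left(-5 + 2 \cdot 9\right) 0 = -4 + \left(-5 + 18\right) 0 = -4 + 13 \cdot 0 = -4 + 0 = -4$)
$\left(\left(8287 - 14442\right) + 13569\right) + I{\left(61 \right)} = \left(\left(8287 - 14442\right) + 13569\right) - 4 = \left(-6155 + 13569\right) - 4 = 7414 - 4 = 7410$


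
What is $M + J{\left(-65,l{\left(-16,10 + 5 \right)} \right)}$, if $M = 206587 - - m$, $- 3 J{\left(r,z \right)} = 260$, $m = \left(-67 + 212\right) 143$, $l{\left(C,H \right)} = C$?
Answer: $\frac{681706}{3} \approx 2.2724 \cdot 10^{5}$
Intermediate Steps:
$m = 20735$ ($m = 145 \cdot 143 = 20735$)
$J{\left(r,z \right)} = - \frac{260}{3}$ ($J{\left(r,z \right)} = \left(- \frac{1}{3}\right) 260 = - \frac{260}{3}$)
$M = 227322$ ($M = 206587 - \left(-1\right) 20735 = 206587 - -20735 = 206587 + 20735 = 227322$)
$M + J{\left(-65,l{\left(-16,10 + 5 \right)} \right)} = 227322 - \frac{260}{3} = \frac{681706}{3}$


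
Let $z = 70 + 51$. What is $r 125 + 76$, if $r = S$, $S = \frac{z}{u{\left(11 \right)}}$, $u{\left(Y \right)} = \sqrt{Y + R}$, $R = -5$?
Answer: $76 + \frac{15125 \sqrt{6}}{6} \approx 6250.8$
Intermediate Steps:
$z = 121$
$u{\left(Y \right)} = \sqrt{-5 + Y}$ ($u{\left(Y \right)} = \sqrt{Y - 5} = \sqrt{-5 + Y}$)
$S = \frac{121 \sqrt{6}}{6}$ ($S = \frac{121}{\sqrt{-5 + 11}} = \frac{121}{\sqrt{6}} = 121 \frac{\sqrt{6}}{6} = \frac{121 \sqrt{6}}{6} \approx 49.398$)
$r = \frac{121 \sqrt{6}}{6} \approx 49.398$
$r 125 + 76 = \frac{121 \sqrt{6}}{6} \cdot 125 + 76 = \frac{15125 \sqrt{6}}{6} + 76 = 76 + \frac{15125 \sqrt{6}}{6}$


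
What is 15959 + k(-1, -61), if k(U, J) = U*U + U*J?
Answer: 16021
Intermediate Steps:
k(U, J) = U² + J*U
15959 + k(-1, -61) = 15959 - (-61 - 1) = 15959 - 1*(-62) = 15959 + 62 = 16021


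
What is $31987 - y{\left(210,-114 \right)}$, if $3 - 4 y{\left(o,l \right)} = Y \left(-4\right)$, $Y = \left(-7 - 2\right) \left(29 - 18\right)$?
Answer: $\frac{128341}{4} \approx 32085.0$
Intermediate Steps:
$Y = -99$ ($Y = \left(-9\right) 11 = -99$)
$y{\left(o,l \right)} = - \frac{393}{4}$ ($y{\left(o,l \right)} = \frac{3}{4} - \frac{\left(-99\right) \left(-4\right)}{4} = \frac{3}{4} - 99 = - \frac{393}{4}$)
$31987 - y{\left(210,-114 \right)} = 31987 - - \frac{393}{4} = 31987 + \frac{393}{4} = \frac{128341}{4}$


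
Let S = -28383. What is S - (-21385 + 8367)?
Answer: -15365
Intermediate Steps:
S - (-21385 + 8367) = -28383 - (-21385 + 8367) = -28383 - 1*(-13018) = -28383 + 13018 = -15365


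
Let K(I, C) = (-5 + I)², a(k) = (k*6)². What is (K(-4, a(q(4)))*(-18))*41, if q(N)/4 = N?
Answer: -59778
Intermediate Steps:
q(N) = 4*N
a(k) = 36*k² (a(k) = (6*k)² = 36*k²)
(K(-4, a(q(4)))*(-18))*41 = ((-5 - 4)²*(-18))*41 = ((-9)²*(-18))*41 = (81*(-18))*41 = -1458*41 = -59778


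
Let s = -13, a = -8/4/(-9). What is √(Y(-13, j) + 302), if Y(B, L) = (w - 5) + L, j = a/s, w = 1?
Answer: 4*√28327/39 ≈ 17.262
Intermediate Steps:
a = 2/9 (a = -8*¼*(-⅑) = -2*(-⅑) = 2/9 ≈ 0.22222)
j = -2/117 (j = (2/9)/(-13) = (2/9)*(-1/13) = -2/117 ≈ -0.017094)
Y(B, L) = -4 + L (Y(B, L) = (1 - 5) + L = -4 + L)
√(Y(-13, j) + 302) = √((-4 - 2/117) + 302) = √(-470/117 + 302) = √(34864/117) = 4*√28327/39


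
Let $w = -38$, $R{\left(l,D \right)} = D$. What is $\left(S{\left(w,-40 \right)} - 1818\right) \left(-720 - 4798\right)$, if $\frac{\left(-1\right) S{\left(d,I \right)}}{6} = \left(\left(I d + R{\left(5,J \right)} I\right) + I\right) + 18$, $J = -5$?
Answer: $66249108$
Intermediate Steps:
$S{\left(d,I \right)} = -108 + 24 I - 6 I d$ ($S{\left(d,I \right)} = - 6 \left(\left(\left(I d - 5 I\right) + I\right) + 18\right) = - 6 \left(\left(\left(- 5 I + I d\right) + I\right) + 18\right) = - 6 \left(\left(- 4 I + I d\right) + 18\right) = - 6 \left(18 - 4 I + I d\right) = -108 + 24 I - 6 I d$)
$\left(S{\left(w,-40 \right)} - 1818\right) \left(-720 - 4798\right) = \left(\left(-108 + 24 \left(-40\right) - \left(-240\right) \left(-38\right)\right) - 1818\right) \left(-720 - 4798\right) = \left(\left(-108 - 960 - 9120\right) - 1818\right) \left(-5518\right) = \left(-10188 - 1818\right) \left(-5518\right) = \left(-12006\right) \left(-5518\right) = 66249108$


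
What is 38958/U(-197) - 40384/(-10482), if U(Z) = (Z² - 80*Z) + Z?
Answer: 217009717/47493942 ≈ 4.5692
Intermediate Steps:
U(Z) = Z² - 79*Z
38958/U(-197) - 40384/(-10482) = 38958/((-197*(-79 - 197))) - 40384/(-10482) = 38958/((-197*(-276))) - 40384*(-1/10482) = 38958/54372 + 20192/5241 = 38958*(1/54372) + 20192/5241 = 6493/9062 + 20192/5241 = 217009717/47493942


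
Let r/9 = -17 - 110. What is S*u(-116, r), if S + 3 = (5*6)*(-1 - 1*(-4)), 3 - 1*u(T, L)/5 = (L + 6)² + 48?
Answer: -562374090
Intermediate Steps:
r = -1143 (r = 9*(-17 - 110) = 9*(-127) = -1143)
u(T, L) = -225 - 5*(6 + L)² (u(T, L) = 15 - 5*((L + 6)² + 48) = 15 - 5*((6 + L)² + 48) = 15 - 5*(48 + (6 + L)²) = 15 + (-240 - 5*(6 + L)²) = -225 - 5*(6 + L)²)
S = 87 (S = -3 + (5*6)*(-1 - 1*(-4)) = -3 + 30*(-1 + 4) = -3 + 30*3 = -3 + 90 = 87)
S*u(-116, r) = 87*(-225 - 5*(6 - 1143)²) = 87*(-225 - 5*(-1137)²) = 87*(-225 - 5*1292769) = 87*(-225 - 6463845) = 87*(-6464070) = -562374090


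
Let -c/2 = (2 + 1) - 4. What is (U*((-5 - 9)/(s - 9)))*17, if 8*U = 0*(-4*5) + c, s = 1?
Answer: 119/16 ≈ 7.4375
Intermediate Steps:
c = 2 (c = -2*((2 + 1) - 4) = -2*(3 - 4) = -2*(-1) = 2)
U = ¼ (U = (0*(-4*5) + 2)/8 = (0*(-20) + 2)/8 = (0 + 2)/8 = (⅛)*2 = ¼ ≈ 0.25000)
(U*((-5 - 9)/(s - 9)))*17 = (((-5 - 9)/(1 - 9))/4)*17 = ((-14/(-8))/4)*17 = ((-14*(-⅛))/4)*17 = ((¼)*(7/4))*17 = (7/16)*17 = 119/16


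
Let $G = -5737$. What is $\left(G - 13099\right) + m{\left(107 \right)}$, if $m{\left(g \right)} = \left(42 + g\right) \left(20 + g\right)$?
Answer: $87$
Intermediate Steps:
$m{\left(g \right)} = \left(20 + g\right) \left(42 + g\right)$
$\left(G - 13099\right) + m{\left(107 \right)} = \left(-5737 - 13099\right) + \left(840 + 107^{2} + 62 \cdot 107\right) = -18836 + \left(840 + 11449 + 6634\right) = -18836 + 18923 = 87$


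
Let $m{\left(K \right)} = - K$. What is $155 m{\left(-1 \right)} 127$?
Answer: $19685$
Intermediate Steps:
$155 m{\left(-1 \right)} 127 = 155 \left(\left(-1\right) \left(-1\right)\right) 127 = 155 \cdot 1 \cdot 127 = 155 \cdot 127 = 19685$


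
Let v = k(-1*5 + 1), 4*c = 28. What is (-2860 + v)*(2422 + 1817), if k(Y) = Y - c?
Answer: -12170169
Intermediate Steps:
c = 7 (c = (1/4)*28 = 7)
k(Y) = -7 + Y (k(Y) = Y - 1*7 = Y - 7 = -7 + Y)
v = -11 (v = -7 + (-1*5 + 1) = -7 + (-5 + 1) = -7 - 4 = -11)
(-2860 + v)*(2422 + 1817) = (-2860 - 11)*(2422 + 1817) = -2871*4239 = -12170169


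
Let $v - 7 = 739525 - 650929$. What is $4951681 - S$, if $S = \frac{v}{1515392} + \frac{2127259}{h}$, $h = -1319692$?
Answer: $\frac{2475656454271215759}{499962674816} \approx 4.9517 \cdot 10^{6}$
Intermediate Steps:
$v = 88603$ ($v = 7 + \left(739525 - 650929\right) = 7 + 88596 = 88603$)
$S = - \frac{776675650063}{499962674816}$ ($S = \frac{88603}{1515392} + \frac{2127259}{-1319692} = 88603 \cdot \frac{1}{1515392} + 2127259 \left(- \frac{1}{1319692}\right) = \frac{88603}{1515392} - \frac{2127259}{1319692} = - \frac{776675650063}{499962674816} \approx -1.5535$)
$4951681 - S = 4951681 - - \frac{776675650063}{499962674816} = 4951681 + \frac{776675650063}{499962674816} = \frac{2475656454271215759}{499962674816}$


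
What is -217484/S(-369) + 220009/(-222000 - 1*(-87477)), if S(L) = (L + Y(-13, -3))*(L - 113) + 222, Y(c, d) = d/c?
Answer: -49408183559/17290644759 ≈ -2.8575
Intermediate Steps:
S(L) = 222 + (-113 + L)*(3/13 + L) (S(L) = (L - 3/(-13))*(L - 113) + 222 = (L - 3*(-1/13))*(-113 + L) + 222 = (L + 3/13)*(-113 + L) + 222 = (3/13 + L)*(-113 + L) + 222 = (-113 + L)*(3/13 + L) + 222 = 222 + (-113 + L)*(3/13 + L))
-217484/S(-369) + 220009/(-222000 - 1*(-87477)) = -217484/(2547/13 + (-369)**2 - 1466/13*(-369)) + 220009/(-222000 - 1*(-87477)) = -217484/(2547/13 + 136161 + 540954/13) + 220009/(-222000 + 87477) = -217484/2313594/13 + 220009/(-134523) = -217484*13/2313594 + 220009*(-1/134523) = -1413646/1156797 - 220009/134523 = -49408183559/17290644759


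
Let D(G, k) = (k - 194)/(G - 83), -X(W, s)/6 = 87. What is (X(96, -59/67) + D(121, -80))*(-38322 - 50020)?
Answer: 888278810/19 ≈ 4.6751e+7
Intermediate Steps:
X(W, s) = -522 (X(W, s) = -6*87 = -522)
D(G, k) = (-194 + k)/(-83 + G)
(X(96, -59/67) + D(121, -80))*(-38322 - 50020) = (-522 + (-194 - 80)/(-83 + 121))*(-38322 - 50020) = (-522 - 274/38)*(-88342) = (-522 + (1/38)*(-274))*(-88342) = (-522 - 137/19)*(-88342) = -10055/19*(-88342) = 888278810/19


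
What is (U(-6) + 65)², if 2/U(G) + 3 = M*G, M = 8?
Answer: 10975969/2601 ≈ 4219.9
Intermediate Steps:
U(G) = 2/(-3 + 8*G)
(U(-6) + 65)² = (2/(-3 + 8*(-6)) + 65)² = (2/(-3 - 48) + 65)² = (2/(-51) + 65)² = (2*(-1/51) + 65)² = (-2/51 + 65)² = (3313/51)² = 10975969/2601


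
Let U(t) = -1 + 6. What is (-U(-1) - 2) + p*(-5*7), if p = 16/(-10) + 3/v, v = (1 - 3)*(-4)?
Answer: 287/8 ≈ 35.875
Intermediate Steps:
U(t) = 5
v = 8 (v = -2*(-4) = 8)
p = -49/40 (p = 16/(-10) + 3/8 = 16*(-⅒) + 3*(⅛) = -8/5 + 3/8 = -49/40 ≈ -1.2250)
(-U(-1) - 2) + p*(-5*7) = (-1*5 - 2) - (-49)*7/8 = (-5 - 2) - 49/40*(-35) = -7 + 343/8 = 287/8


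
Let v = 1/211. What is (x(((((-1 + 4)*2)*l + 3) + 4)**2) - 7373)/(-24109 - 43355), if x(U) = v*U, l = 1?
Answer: 777767/7117452 ≈ 0.10928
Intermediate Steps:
v = 1/211 ≈ 0.0047393
x(U) = U/211
(x(((((-1 + 4)*2)*l + 3) + 4)**2) - 7373)/(-24109 - 43355) = (((((-1 + 4)*2)*1 + 3) + 4)**2/211 - 7373)/(-24109 - 43355) = ((((3*2)*1 + 3) + 4)**2/211 - 7373)/(-67464) = (((6*1 + 3) + 4)**2/211 - 7373)*(-1/67464) = (((6 + 3) + 4)**2/211 - 7373)*(-1/67464) = ((9 + 4)**2/211 - 7373)*(-1/67464) = ((1/211)*13**2 - 7373)*(-1/67464) = ((1/211)*169 - 7373)*(-1/67464) = (169/211 - 7373)*(-1/67464) = -1555534/211*(-1/67464) = 777767/7117452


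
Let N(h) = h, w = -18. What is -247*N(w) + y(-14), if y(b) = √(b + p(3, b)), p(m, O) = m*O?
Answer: 4446 + 2*I*√14 ≈ 4446.0 + 7.4833*I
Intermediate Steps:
p(m, O) = O*m
y(b) = 2*√b (y(b) = √(b + b*3) = √(b + 3*b) = √(4*b) = 2*√b)
-247*N(w) + y(-14) = -247*(-18) + 2*√(-14) = 4446 + 2*(I*√14) = 4446 + 2*I*√14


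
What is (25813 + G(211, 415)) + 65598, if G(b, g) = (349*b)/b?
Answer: 91760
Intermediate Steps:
G(b, g) = 349
(25813 + G(211, 415)) + 65598 = (25813 + 349) + 65598 = 26162 + 65598 = 91760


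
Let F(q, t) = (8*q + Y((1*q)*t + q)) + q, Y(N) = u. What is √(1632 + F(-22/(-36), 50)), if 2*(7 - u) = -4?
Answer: √6586/2 ≈ 40.577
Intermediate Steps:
u = 9 (u = 7 - ½*(-4) = 7 + 2 = 9)
Y(N) = 9
F(q, t) = 9 + 9*q (F(q, t) = (8*q + 9) + q = (9 + 8*q) + q = 9 + 9*q)
√(1632 + F(-22/(-36), 50)) = √(1632 + (9 + 9*(-22/(-36)))) = √(1632 + (9 + 9*(-22*(-1/36)))) = √(1632 + (9 + 9*(11/18))) = √(1632 + (9 + 11/2)) = √(1632 + 29/2) = √(3293/2) = √6586/2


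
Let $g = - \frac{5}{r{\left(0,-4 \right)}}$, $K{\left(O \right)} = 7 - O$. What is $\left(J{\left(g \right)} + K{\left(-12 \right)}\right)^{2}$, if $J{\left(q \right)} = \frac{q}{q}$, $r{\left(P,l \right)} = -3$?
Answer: $400$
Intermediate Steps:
$g = \frac{5}{3}$ ($g = - \frac{5}{-3} = \left(-5\right) \left(- \frac{1}{3}\right) = \frac{5}{3} \approx 1.6667$)
$J{\left(q \right)} = 1$
$\left(J{\left(g \right)} + K{\left(-12 \right)}\right)^{2} = \left(1 + \left(7 - -12\right)\right)^{2} = \left(1 + \left(7 + 12\right)\right)^{2} = \left(1 + 19\right)^{2} = 20^{2} = 400$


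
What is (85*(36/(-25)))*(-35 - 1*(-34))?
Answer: 612/5 ≈ 122.40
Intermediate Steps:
(85*(36/(-25)))*(-35 - 1*(-34)) = (85*(36*(-1/25)))*(-35 + 34) = (85*(-36/25))*(-1) = -612/5*(-1) = 612/5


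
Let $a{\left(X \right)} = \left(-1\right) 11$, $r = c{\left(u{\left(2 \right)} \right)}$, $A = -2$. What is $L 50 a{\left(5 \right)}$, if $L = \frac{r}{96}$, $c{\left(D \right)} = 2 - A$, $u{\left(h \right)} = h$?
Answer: $- \frac{275}{12} \approx -22.917$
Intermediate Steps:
$c{\left(D \right)} = 4$ ($c{\left(D \right)} = 2 - -2 = 2 + 2 = 4$)
$r = 4$
$a{\left(X \right)} = -11$
$L = \frac{1}{24}$ ($L = \frac{4}{96} = 4 \cdot \frac{1}{96} = \frac{1}{24} \approx 0.041667$)
$L 50 a{\left(5 \right)} = \frac{1}{24} \cdot 50 \left(-11\right) = \frac{25}{12} \left(-11\right) = - \frac{275}{12}$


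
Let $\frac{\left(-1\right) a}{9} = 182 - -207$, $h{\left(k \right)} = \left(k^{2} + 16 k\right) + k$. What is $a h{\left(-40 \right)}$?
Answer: $-3220920$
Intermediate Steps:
$h{\left(k \right)} = k^{2} + 17 k$
$a = -3501$ ($a = - 9 \left(182 - -207\right) = - 9 \left(182 + 207\right) = \left(-9\right) 389 = -3501$)
$a h{\left(-40 \right)} = - 3501 \left(- 40 \left(17 - 40\right)\right) = - 3501 \left(\left(-40\right) \left(-23\right)\right) = \left(-3501\right) 920 = -3220920$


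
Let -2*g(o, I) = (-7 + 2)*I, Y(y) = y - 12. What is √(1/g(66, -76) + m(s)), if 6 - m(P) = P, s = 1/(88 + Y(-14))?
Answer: √51852615/2945 ≈ 2.4451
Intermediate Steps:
Y(y) = -12 + y
g(o, I) = 5*I/2 (g(o, I) = -(-7 + 2)*I/2 = -(-5)*I/2 = 5*I/2)
s = 1/62 (s = 1/(88 + (-12 - 14)) = 1/(88 - 26) = 1/62 ≈ 0.016129)
m(P) = 6 - P
√(1/g(66, -76) + m(s)) = √(1/((5/2)*(-76)) + (6 - 1*1/62)) = √(1/(-190) + (6 - 1/62)) = √(-1/190 + 371/62) = √(17607/2945) = √51852615/2945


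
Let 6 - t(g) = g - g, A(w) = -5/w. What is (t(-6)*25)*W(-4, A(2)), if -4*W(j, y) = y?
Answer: 375/4 ≈ 93.750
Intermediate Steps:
t(g) = 6 (t(g) = 6 - (g - g) = 6 - 1*0 = 6 + 0 = 6)
W(j, y) = -y/4
(t(-6)*25)*W(-4, A(2)) = (6*25)*(-(-5)/(4*2)) = 150*(-(-5)/(4*2)) = 150*(-¼*(-5/2)) = 150*(5/8) = 375/4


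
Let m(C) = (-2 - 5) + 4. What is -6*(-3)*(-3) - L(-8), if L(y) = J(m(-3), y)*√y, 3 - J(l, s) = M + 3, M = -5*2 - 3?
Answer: -54 - 26*I*√2 ≈ -54.0 - 36.77*I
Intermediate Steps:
M = -13 (M = -10 - 3 = -13)
m(C) = -3 (m(C) = -7 + 4 = -3)
J(l, s) = 13 (J(l, s) = 3 - (-13 + 3) = 3 - 1*(-10) = 3 + 10 = 13)
L(y) = 13*√y
-6*(-3)*(-3) - L(-8) = -6*(-3)*(-3) - 13*√(-8) = 18*(-3) - 13*2*I*√2 = -54 - 26*I*√2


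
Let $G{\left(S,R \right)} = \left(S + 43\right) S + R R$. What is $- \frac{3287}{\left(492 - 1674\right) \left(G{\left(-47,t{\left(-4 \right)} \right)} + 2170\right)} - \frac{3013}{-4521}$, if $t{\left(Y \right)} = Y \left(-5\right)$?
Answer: $\frac{1093011995}{1637584564} \approx 0.66745$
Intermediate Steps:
$t{\left(Y \right)} = - 5 Y$
$G{\left(S,R \right)} = R^{2} + S \left(43 + S\right)$ ($G{\left(S,R \right)} = \left(43 + S\right) S + R^{2} = S \left(43 + S\right) + R^{2} = R^{2} + S \left(43 + S\right)$)
$- \frac{3287}{\left(492 - 1674\right) \left(G{\left(-47,t{\left(-4 \right)} \right)} + 2170\right)} - \frac{3013}{-4521} = - \frac{3287}{\left(492 - 1674\right) \left(\left(\left(\left(-5\right) \left(-4\right)\right)^{2} + \left(-47\right)^{2} + 43 \left(-47\right)\right) + 2170\right)} - \frac{3013}{-4521} = - \frac{3287}{\left(-1182\right) \left(\left(20^{2} + 2209 - 2021\right) + 2170\right)} - - \frac{3013}{4521} = - \frac{3287}{\left(-1182\right) \left(\left(400 + 2209 - 2021\right) + 2170\right)} + \frac{3013}{4521} = - \frac{3287}{\left(-1182\right) \left(588 + 2170\right)} + \frac{3013}{4521} = - \frac{3287}{\left(-1182\right) 2758} + \frac{3013}{4521} = - \frac{3287}{-3259956} + \frac{3013}{4521} = \left(-3287\right) \left(- \frac{1}{3259956}\right) + \frac{3013}{4521} = \frac{3287}{3259956} + \frac{3013}{4521} = \frac{1093011995}{1637584564}$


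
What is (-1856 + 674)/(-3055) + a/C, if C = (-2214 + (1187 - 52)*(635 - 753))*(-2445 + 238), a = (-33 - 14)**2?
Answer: 355162061551/917935263440 ≈ 0.38691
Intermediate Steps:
a = 2209 (a = (-47)**2 = 2209)
C = 300469808 (C = (-2214 + 1135*(-118))*(-2207) = (-2214 - 133930)*(-2207) = -136144*(-2207) = 300469808)
(-1856 + 674)/(-3055) + a/C = (-1856 + 674)/(-3055) + 2209/300469808 = -1182*(-1/3055) + 2209*(1/300469808) = 1182/3055 + 2209/300469808 = 355162061551/917935263440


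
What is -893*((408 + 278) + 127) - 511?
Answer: -726520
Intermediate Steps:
-893*((408 + 278) + 127) - 511 = -893*(686 + 127) - 511 = -893*813 - 511 = -726009 - 511 = -726520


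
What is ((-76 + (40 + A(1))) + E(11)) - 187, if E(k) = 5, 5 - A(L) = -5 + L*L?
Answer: -209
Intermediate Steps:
A(L) = 10 - L² (A(L) = 5 - (-5 + L*L) = 5 - (-5 + L²) = 5 + (5 - L²) = 10 - L²)
((-76 + (40 + A(1))) + E(11)) - 187 = ((-76 + (40 + (10 - 1*1²))) + 5) - 187 = ((-76 + (40 + (10 - 1*1))) + 5) - 187 = ((-76 + (40 + (10 - 1))) + 5) - 187 = ((-76 + (40 + 9)) + 5) - 187 = ((-76 + 49) + 5) - 187 = (-27 + 5) - 187 = -22 - 187 = -209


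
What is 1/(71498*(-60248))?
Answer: -1/4307611504 ≈ -2.3215e-10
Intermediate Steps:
1/(71498*(-60248)) = (1/71498)*(-1/60248) = -1/4307611504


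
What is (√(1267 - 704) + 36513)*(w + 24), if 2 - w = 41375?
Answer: -1509776037 - 41349*√563 ≈ -1.5108e+9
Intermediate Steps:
w = -41373 (w = 2 - 1*41375 = 2 - 41375 = -41373)
(√(1267 - 704) + 36513)*(w + 24) = (√(1267 - 704) + 36513)*(-41373 + 24) = (√563 + 36513)*(-41349) = (36513 + √563)*(-41349) = -1509776037 - 41349*√563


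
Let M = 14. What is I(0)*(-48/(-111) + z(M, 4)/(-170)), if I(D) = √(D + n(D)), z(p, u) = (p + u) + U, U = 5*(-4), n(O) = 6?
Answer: 1397*√6/3145 ≈ 1.0881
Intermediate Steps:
U = -20
z(p, u) = -20 + p + u (z(p, u) = (p + u) - 20 = -20 + p + u)
I(D) = √(6 + D) (I(D) = √(D + 6) = √(6 + D))
I(0)*(-48/(-111) + z(M, 4)/(-170)) = √(6 + 0)*(-48/(-111) + (-20 + 14 + 4)/(-170)) = √6*(-48*(-1/111) - 2*(-1/170)) = √6*(16/37 + 1/85) = √6*(1397/3145) = 1397*√6/3145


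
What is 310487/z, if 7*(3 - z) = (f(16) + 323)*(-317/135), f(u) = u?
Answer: 97803405/36766 ≈ 2660.2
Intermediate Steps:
z = 36766/315 (z = 3 - (16 + 323)*(-317/135)/7 = 3 - 339*(-317*1/135)/7 = 3 - 339*(-317)/(7*135) = 3 - ⅐*(-35821/45) = 3 + 35821/315 = 36766/315 ≈ 116.72)
310487/z = 310487/(36766/315) = 310487*(315/36766) = 97803405/36766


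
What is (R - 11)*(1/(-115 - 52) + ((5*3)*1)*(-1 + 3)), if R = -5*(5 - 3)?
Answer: -105189/167 ≈ -629.87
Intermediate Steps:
R = -10 (R = -5*2 = -10)
(R - 11)*(1/(-115 - 52) + ((5*3)*1)*(-1 + 3)) = (-10 - 11)*(1/(-115 - 52) + ((5*3)*1)*(-1 + 3)) = -21*(1/(-167) + (15*1)*2) = -21*(-1/167 + 15*2) = -21*(-1/167 + 30) = -21*5009/167 = -105189/167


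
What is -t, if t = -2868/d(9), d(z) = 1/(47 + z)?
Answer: 160608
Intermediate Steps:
t = -160608 (t = -2868/(1/(47 + 9)) = -2868/(1/56) = -2868/1/56 = -2868*56 = -160608)
-t = -1*(-160608) = 160608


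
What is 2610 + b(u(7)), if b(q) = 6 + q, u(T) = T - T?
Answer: 2616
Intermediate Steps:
u(T) = 0
2610 + b(u(7)) = 2610 + (6 + 0) = 2610 + 6 = 2616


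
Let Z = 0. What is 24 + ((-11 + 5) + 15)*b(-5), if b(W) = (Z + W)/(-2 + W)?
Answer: 213/7 ≈ 30.429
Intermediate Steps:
b(W) = W/(-2 + W) (b(W) = (0 + W)/(-2 + W) = W/(-2 + W))
24 + ((-11 + 5) + 15)*b(-5) = 24 + ((-11 + 5) + 15)*(-5/(-2 - 5)) = 24 + (-6 + 15)*(-5/(-7)) = 24 + 9*(-5*(-⅐)) = 24 + 9*(5/7) = 24 + 45/7 = 213/7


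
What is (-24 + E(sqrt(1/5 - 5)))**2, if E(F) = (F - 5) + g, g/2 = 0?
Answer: 4181/5 - 116*I*sqrt(30)/5 ≈ 836.2 - 127.07*I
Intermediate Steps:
g = 0 (g = 2*0 = 0)
E(F) = -5 + F (E(F) = (F - 5) + 0 = (-5 + F) + 0 = -5 + F)
(-24 + E(sqrt(1/5 - 5)))**2 = (-24 + (-5 + sqrt(1/5 - 5)))**2 = (-24 + (-5 + sqrt(-24/5)))**2 = (-24 + (-5 + 2*I*sqrt(30)/5))**2 = (-29 + 2*I*sqrt(30)/5)**2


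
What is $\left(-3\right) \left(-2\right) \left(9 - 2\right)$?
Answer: $42$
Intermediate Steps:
$\left(-3\right) \left(-2\right) \left(9 - 2\right) = 6 \cdot 7 = 42$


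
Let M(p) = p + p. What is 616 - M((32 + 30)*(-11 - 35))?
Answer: 6320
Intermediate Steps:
M(p) = 2*p
616 - M((32 + 30)*(-11 - 35)) = 616 - 2*(32 + 30)*(-11 - 35) = 616 - 2*62*(-46) = 616 - 2*(-2852) = 616 - 1*(-5704) = 616 + 5704 = 6320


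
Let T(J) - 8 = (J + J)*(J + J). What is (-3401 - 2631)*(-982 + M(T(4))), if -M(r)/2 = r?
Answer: 6792032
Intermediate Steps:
T(J) = 8 + 4*J² (T(J) = 8 + (J + J)*(J + J) = 8 + (2*J)*(2*J) = 8 + 4*J²)
M(r) = -2*r
(-3401 - 2631)*(-982 + M(T(4))) = (-3401 - 2631)*(-982 - 2*(8 + 4*4²)) = -6032*(-982 - 2*(8 + 4*16)) = -6032*(-982 - 2*(8 + 64)) = -6032*(-982 - 2*72) = -6032*(-982 - 144) = -6032*(-1126) = 6792032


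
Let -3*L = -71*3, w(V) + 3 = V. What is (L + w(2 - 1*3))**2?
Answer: 4489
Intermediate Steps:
w(V) = -3 + V
L = 71 (L = -(-71)*3/3 = -1/3*(-213) = 71)
(L + w(2 - 1*3))**2 = (71 + (-3 + (2 - 1*3)))**2 = (71 + (-3 + (2 - 3)))**2 = (71 + (-3 - 1))**2 = (71 - 4)**2 = 67**2 = 4489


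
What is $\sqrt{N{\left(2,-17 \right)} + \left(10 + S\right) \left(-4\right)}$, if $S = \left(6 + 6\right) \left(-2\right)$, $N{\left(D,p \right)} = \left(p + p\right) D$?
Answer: $2 i \sqrt{3} \approx 3.4641 i$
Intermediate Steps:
$N{\left(D,p \right)} = 2 D p$ ($N{\left(D,p \right)} = 2 p D = 2 D p$)
$S = -24$ ($S = 12 \left(-2\right) = -24$)
$\sqrt{N{\left(2,-17 \right)} + \left(10 + S\right) \left(-4\right)} = \sqrt{2 \cdot 2 \left(-17\right) + \left(10 - 24\right) \left(-4\right)} = \sqrt{-68 - -56} = \sqrt{-68 + 56} = \sqrt{-12} = 2 i \sqrt{3}$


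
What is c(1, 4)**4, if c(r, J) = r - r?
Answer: 0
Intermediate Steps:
c(r, J) = 0
c(1, 4)**4 = 0**4 = 0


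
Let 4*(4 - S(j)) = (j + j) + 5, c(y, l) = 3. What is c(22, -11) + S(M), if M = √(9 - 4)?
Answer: 23/4 - √5/2 ≈ 4.6320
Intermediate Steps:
M = √5 ≈ 2.2361
S(j) = 11/4 - j/2 (S(j) = 4 - ((j + j) + 5)/4 = 4 - (2*j + 5)/4 = 4 - (5 + 2*j)/4 = 4 + (-5/4 - j/2) = 11/4 - j/2)
c(22, -11) + S(M) = 3 + (11/4 - √5/2) = 23/4 - √5/2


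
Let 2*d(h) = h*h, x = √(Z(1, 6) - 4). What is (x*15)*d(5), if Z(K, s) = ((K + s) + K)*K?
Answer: 375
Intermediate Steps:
Z(K, s) = K*(s + 2*K) (Z(K, s) = (s + 2*K)*K = K*(s + 2*K))
x = 2 (x = √(1*(6 + 2*1) - 4) = √(1*(6 + 2) - 4) = √(1*8 - 4) = √(8 - 4) = √4 = 2)
d(h) = h²/2 (d(h) = (h*h)/2 = h²/2)
(x*15)*d(5) = (2*15)*((½)*5²) = 30*((½)*25) = 30*(25/2) = 375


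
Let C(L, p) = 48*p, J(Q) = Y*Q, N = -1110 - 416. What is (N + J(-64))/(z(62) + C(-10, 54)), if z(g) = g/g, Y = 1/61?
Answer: -93150/158173 ≈ -0.58891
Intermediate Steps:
Y = 1/61 ≈ 0.016393
N = -1526
J(Q) = Q/61
z(g) = 1
(N + J(-64))/(z(62) + C(-10, 54)) = (-1526 + (1/61)*(-64))/(1 + 48*54) = (-1526 - 64/61)/(1 + 2592) = -93150/61/2593 = -93150/61*1/2593 = -93150/158173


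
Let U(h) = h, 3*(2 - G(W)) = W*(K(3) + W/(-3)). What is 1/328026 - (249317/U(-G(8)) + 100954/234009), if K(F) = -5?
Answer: 14352816012133751/1292144109939 ≈ 11108.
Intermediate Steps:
G(W) = 2 - W*(-5 - W/3)/3 (G(W) = 2 - W*(-5 + W/(-3))/3 = 2 - W*(-5 + W*(-⅓))/3 = 2 - W*(-5 - W/3)/3)
1/328026 - (249317/U(-G(8)) + 100954/234009) = 1/328026 - (249317/((-(2 + (⅑)*8² + (5/3)*8))) + 100954/234009) = 1/328026 - (249317/((-(2 + (⅑)*64 + 40/3))) + 100954*(1/234009)) = 1/328026 - (249317/((-(2 + 64/9 + 40/3))) + 100954/234009) = 1/328026 - (249317/((-1*202/9)) + 100954/234009) = 1/328026 - (249317/(-202/9) + 100954/234009) = 1/328026 - (249317*(-9/202) + 100954/234009) = 1/328026 - (-2243853/202 + 100954/234009) = 1/328026 - 1*(-525061403969/47269818) = 1/328026 + 525061403969/47269818 = 14352816012133751/1292144109939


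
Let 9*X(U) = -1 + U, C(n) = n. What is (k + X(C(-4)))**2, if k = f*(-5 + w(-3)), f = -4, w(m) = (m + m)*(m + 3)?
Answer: 30625/81 ≈ 378.09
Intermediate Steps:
w(m) = 2*m*(3 + m) (w(m) = (2*m)*(3 + m) = 2*m*(3 + m))
X(U) = -1/9 + U/9 (X(U) = (-1 + U)/9 = -1/9 + U/9)
k = 20 (k = -4*(-5 + 2*(-3)*(3 - 3)) = -4*(-5 + 2*(-3)*0) = -4*(-5 + 0) = -4*(-5) = 20)
(k + X(C(-4)))**2 = (20 + (-1/9 + (1/9)*(-4)))**2 = (20 + (-1/9 - 4/9))**2 = (20 - 5/9)**2 = (175/9)**2 = 30625/81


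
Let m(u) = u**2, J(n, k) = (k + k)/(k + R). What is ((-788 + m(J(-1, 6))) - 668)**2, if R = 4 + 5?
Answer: 1323795456/625 ≈ 2.1181e+6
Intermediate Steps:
R = 9
J(n, k) = 2*k/(9 + k) (J(n, k) = (k + k)/(k + 9) = (2*k)/(9 + k) = 2*k/(9 + k))
((-788 + m(J(-1, 6))) - 668)**2 = ((-788 + (2*6/(9 + 6))**2) - 668)**2 = ((-788 + (2*6/15)**2) - 668)**2 = ((-788 + (2*6*(1/15))**2) - 668)**2 = ((-788 + (4/5)**2) - 668)**2 = ((-788 + 16/25) - 668)**2 = (-19684/25 - 668)**2 = (-36384/25)**2 = 1323795456/625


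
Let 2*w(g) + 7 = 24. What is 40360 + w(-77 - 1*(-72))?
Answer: 80737/2 ≈ 40369.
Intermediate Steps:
w(g) = 17/2 (w(g) = -7/2 + (½)*24 = -7/2 + 12 = 17/2)
40360 + w(-77 - 1*(-72)) = 40360 + 17/2 = 80737/2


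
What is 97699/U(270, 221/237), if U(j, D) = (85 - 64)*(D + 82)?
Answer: 1102603/19655 ≈ 56.098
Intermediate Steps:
U(j, D) = 1722 + 21*D (U(j, D) = 21*(82 + D) = 1722 + 21*D)
97699/U(270, 221/237) = 97699/(1722 + 21*(221/237)) = 97699/(1722 + 1547/79) = 97699/(137585/79) = 97699*(79/137585) = 1102603/19655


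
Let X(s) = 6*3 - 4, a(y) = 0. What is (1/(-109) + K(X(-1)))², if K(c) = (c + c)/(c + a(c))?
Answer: 47089/11881 ≈ 3.9634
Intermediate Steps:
X(s) = 14 (X(s) = 18 - 4 = 14)
K(c) = 2 (K(c) = (c + c)/(c + 0) = (2*c)/c = 2)
(1/(-109) + K(X(-1)))² = (1/(-109) + 2)² = (-1/109 + 2)² = (217/109)² = 47089/11881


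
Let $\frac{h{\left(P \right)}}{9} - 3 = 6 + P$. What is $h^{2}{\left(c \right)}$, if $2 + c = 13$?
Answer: $32400$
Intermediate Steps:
$c = 11$ ($c = -2 + 13 = 11$)
$h{\left(P \right)} = 81 + 9 P$ ($h{\left(P \right)} = 27 + 9 \left(6 + P\right) = 27 + \left(54 + 9 P\right) = 81 + 9 P$)
$h^{2}{\left(c \right)} = \left(81 + 9 \cdot 11\right)^{2} = \left(81 + 99\right)^{2} = 180^{2} = 32400$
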